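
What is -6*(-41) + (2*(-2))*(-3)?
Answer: 258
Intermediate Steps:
-6*(-41) + (2*(-2))*(-3) = 246 - 4*(-3) = 246 + 12 = 258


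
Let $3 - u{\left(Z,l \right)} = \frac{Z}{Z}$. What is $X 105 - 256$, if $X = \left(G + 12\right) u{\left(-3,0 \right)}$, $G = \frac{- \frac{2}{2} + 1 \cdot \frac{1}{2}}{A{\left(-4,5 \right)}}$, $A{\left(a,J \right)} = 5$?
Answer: $2243$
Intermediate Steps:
$u{\left(Z,l \right)} = 2$ ($u{\left(Z,l \right)} = 3 - \frac{Z}{Z} = 3 - 1 = 2$)
$G = - \frac{1}{10}$ ($G = \frac{- \frac{2}{2} + 1 \cdot \frac{1}{2}}{5} = \left(\left(-2\right) \frac{1}{2} + 1 \cdot \frac{1}{2}\right) \frac{1}{5} = \left(-1 + \frac{1}{2}\right) \frac{1}{5} = \left(- \frac{1}{2}\right) \frac{1}{5} = - \frac{1}{10} \approx -0.1$)
$X = \frac{119}{5}$ ($X = \left(- \frac{1}{10} + 12\right) 2 = \frac{119}{10} \cdot 2 = \frac{119}{5} \approx 23.8$)
$X 105 - 256 = \frac{119}{5} \cdot 105 - 256 = 2499 - 256 = 2243$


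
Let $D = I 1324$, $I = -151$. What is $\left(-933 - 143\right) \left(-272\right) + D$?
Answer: $92748$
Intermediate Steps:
$D = -199924$ ($D = \left(-151\right) 1324 = -199924$)
$\left(-933 - 143\right) \left(-272\right) + D = \left(-933 - 143\right) \left(-272\right) - 199924 = \left(-1076\right) \left(-272\right) - 199924 = 292672 - 199924 = 92748$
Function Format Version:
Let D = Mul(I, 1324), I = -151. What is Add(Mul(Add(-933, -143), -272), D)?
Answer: 92748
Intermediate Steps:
D = -199924 (D = Mul(-151, 1324) = -199924)
Add(Mul(Add(-933, -143), -272), D) = Add(Mul(Add(-933, -143), -272), -199924) = Add(Mul(-1076, -272), -199924) = Add(292672, -199924) = 92748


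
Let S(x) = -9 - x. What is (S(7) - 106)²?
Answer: 14884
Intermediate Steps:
(S(7) - 106)² = ((-9 - 1*7) - 106)² = ((-9 - 7) - 106)² = (-16 - 106)² = (-122)² = 14884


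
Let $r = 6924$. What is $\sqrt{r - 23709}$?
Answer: $3 i \sqrt{1865} \approx 129.56 i$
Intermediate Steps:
$\sqrt{r - 23709} = \sqrt{6924 - 23709} = \sqrt{-16785} = 3 i \sqrt{1865}$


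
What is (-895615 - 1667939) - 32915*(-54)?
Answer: -786144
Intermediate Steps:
(-895615 - 1667939) - 32915*(-54) = -2563554 + 1777410 = -786144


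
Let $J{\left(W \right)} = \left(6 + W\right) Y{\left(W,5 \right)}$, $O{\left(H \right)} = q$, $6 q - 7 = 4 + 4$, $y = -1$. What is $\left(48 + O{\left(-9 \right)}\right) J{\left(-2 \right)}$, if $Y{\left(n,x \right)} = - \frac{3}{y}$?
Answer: $606$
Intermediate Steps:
$Y{\left(n,x \right)} = 3$ ($Y{\left(n,x \right)} = - \frac{3}{-1} = \left(-3\right) \left(-1\right) = 3$)
$q = \frac{5}{2}$ ($q = \frac{7}{6} + \frac{4 + 4}{6} = \frac{7}{6} + \frac{1}{6} \cdot 8 = \frac{7}{6} + \frac{4}{3} = \frac{5}{2} \approx 2.5$)
$O{\left(H \right)} = \frac{5}{2}$
$J{\left(W \right)} = 18 + 3 W$ ($J{\left(W \right)} = \left(6 + W\right) 3 = 18 + 3 W$)
$\left(48 + O{\left(-9 \right)}\right) J{\left(-2 \right)} = \left(48 + \frac{5}{2}\right) \left(18 + 3 \left(-2\right)\right) = \frac{101 \left(18 - 6\right)}{2} = \frac{101}{2} \cdot 12 = 606$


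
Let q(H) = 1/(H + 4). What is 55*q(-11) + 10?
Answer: 15/7 ≈ 2.1429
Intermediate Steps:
q(H) = 1/(4 + H)
55*q(-11) + 10 = 55/(4 - 11) + 10 = 55/(-7) + 10 = 55*(-1/7) + 10 = -55/7 + 10 = 15/7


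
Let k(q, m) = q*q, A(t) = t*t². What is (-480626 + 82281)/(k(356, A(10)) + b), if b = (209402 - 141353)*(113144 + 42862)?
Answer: -79669/2123235806 ≈ -3.7522e-5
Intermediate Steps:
A(t) = t³
b = 10616052294 (b = 68049*156006 = 10616052294)
k(q, m) = q²
(-480626 + 82281)/(k(356, A(10)) + b) = (-480626 + 82281)/(356² + 10616052294) = -398345/(126736 + 10616052294) = -398345/10616179030 = -398345*1/10616179030 = -79669/2123235806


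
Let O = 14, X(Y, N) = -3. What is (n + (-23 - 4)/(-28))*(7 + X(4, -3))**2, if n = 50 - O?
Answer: 4140/7 ≈ 591.43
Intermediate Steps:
n = 36 (n = 50 - 1*14 = 50 - 14 = 36)
(n + (-23 - 4)/(-28))*(7 + X(4, -3))**2 = (36 + (-23 - 4)/(-28))*(7 - 3)**2 = (36 - 27*(-1/28))*4**2 = (36 + 27/28)*16 = (1035/28)*16 = 4140/7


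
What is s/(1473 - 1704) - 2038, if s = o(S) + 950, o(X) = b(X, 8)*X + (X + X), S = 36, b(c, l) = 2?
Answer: -471872/231 ≈ -2042.7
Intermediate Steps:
o(X) = 4*X (o(X) = 2*X + (X + X) = 2*X + 2*X = 4*X)
s = 1094 (s = 4*36 + 950 = 144 + 950 = 1094)
s/(1473 - 1704) - 2038 = 1094/(1473 - 1704) - 2038 = 1094/(-231) - 2038 = 1094*(-1/231) - 2038 = -1094/231 - 2038 = -471872/231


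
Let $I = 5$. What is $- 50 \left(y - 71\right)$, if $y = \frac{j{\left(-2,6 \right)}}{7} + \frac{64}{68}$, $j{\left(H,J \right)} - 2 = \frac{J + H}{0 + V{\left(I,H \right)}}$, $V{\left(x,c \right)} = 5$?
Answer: $\frac{59210}{17} \approx 3482.9$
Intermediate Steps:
$j{\left(H,J \right)} = 2 + \frac{H}{5} + \frac{J}{5}$ ($j{\left(H,J \right)} = 2 + \frac{J + H}{0 + 5} = 2 + \frac{H + J}{5} = 2 + \left(H + J\right) \frac{1}{5} = 2 + \left(\frac{H}{5} + \frac{J}{5}\right) = 2 + \frac{H}{5} + \frac{J}{5}$)
$y = \frac{114}{85}$ ($y = \frac{2 + \frac{1}{5} \left(-2\right) + \frac{1}{5} \cdot 6}{7} + \frac{64}{68} = \left(2 - \frac{2}{5} + \frac{6}{5}\right) \frac{1}{7} + 64 \cdot \frac{1}{68} = \frac{14}{5} \cdot \frac{1}{7} + \frac{16}{17} = \frac{2}{5} + \frac{16}{17} = \frac{114}{85} \approx 1.3412$)
$- 50 \left(y - 71\right) = - 50 \left(\frac{114}{85} - 71\right) = \left(-50\right) \left(- \frac{5921}{85}\right) = \frac{59210}{17}$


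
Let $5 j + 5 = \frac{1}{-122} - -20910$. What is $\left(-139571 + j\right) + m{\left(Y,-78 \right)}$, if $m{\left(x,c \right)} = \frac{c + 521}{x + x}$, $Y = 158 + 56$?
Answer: $- \frac{17673675699}{130540} \approx -1.3539 \cdot 10^{5}$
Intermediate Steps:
$Y = 214$
$m{\left(x,c \right)} = \frac{521 + c}{2 x}$
$j = \frac{2550409}{610}$ ($j = -1 + \frac{\frac{1}{-122} - -20910}{5} = -1 + \frac{- \frac{1}{122} + 20910}{5} = -1 + \frac{1}{5} \cdot \frac{2551019}{122} = -1 + \frac{2551019}{610} = \frac{2550409}{610} \approx 4181.0$)
$\left(-139571 + j\right) + m{\left(Y,-78 \right)} = \left(-139571 + \frac{2550409}{610}\right) + \frac{521 - 78}{2 \cdot 214} = - \frac{82587901}{610} + \frac{1}{2} \cdot \frac{1}{214} \cdot 443 = - \frac{82587901}{610} + \frac{443}{428} = - \frac{17673675699}{130540}$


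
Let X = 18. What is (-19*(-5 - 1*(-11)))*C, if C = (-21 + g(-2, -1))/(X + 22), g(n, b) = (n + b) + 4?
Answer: 57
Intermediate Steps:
g(n, b) = 4 + b + n (g(n, b) = (b + n) + 4 = 4 + b + n)
C = -½ (C = (-21 + (4 - 1 - 2))/(18 + 22) = (-21 + 1)/40 = -20*1/40 = -½ ≈ -0.50000)
(-19*(-5 - 1*(-11)))*C = -19*(-5 - 1*(-11))*(-½) = -19*(-5 + 11)*(-½) = -19*6*(-½) = -114*(-½) = 57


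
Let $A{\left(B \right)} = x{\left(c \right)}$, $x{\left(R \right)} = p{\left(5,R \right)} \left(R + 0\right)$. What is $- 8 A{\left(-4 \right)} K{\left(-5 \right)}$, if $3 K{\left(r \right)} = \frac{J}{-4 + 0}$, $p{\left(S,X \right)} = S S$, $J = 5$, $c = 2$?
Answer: $\frac{500}{3} \approx 166.67$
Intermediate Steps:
$p{\left(S,X \right)} = S^{2}$
$x{\left(R \right)} = 25 R$ ($x{\left(R \right)} = 5^{2} \left(R + 0\right) = 25 R$)
$A{\left(B \right)} = 50$ ($A{\left(B \right)} = 25 \cdot 2 = 50$)
$K{\left(r \right)} = - \frac{5}{12}$ ($K{\left(r \right)} = \frac{5 \frac{1}{-4 + 0}}{3} = \frac{5 \frac{1}{-4}}{3} = \frac{5 \left(- \frac{1}{4}\right)}{3} = \frac{1}{3} \left(- \frac{5}{4}\right) = - \frac{5}{12}$)
$- 8 A{\left(-4 \right)} K{\left(-5 \right)} = \left(-8\right) 50 \left(- \frac{5}{12}\right) = \left(-400\right) \left(- \frac{5}{12}\right) = \frac{500}{3}$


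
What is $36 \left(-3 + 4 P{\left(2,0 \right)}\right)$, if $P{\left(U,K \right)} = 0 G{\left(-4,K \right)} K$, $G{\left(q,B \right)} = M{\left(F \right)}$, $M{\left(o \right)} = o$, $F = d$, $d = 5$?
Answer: $-108$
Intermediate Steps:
$F = 5$
$G{\left(q,B \right)} = 5$
$P{\left(U,K \right)} = 0$ ($P{\left(U,K \right)} = 0 \cdot 5 K = 0 K = 0$)
$36 \left(-3 + 4 P{\left(2,0 \right)}\right) = 36 \left(-3 + 4 \cdot 0\right) = 36 \left(-3 + 0\right) = 36 \left(-3\right) = -108$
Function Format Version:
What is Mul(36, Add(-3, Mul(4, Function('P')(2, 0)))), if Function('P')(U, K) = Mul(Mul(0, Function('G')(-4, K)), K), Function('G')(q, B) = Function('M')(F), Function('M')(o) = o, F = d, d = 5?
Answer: -108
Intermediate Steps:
F = 5
Function('G')(q, B) = 5
Function('P')(U, K) = 0 (Function('P')(U, K) = Mul(Mul(0, 5), K) = Mul(0, K) = 0)
Mul(36, Add(-3, Mul(4, Function('P')(2, 0)))) = Mul(36, Add(-3, Mul(4, 0))) = Mul(36, Add(-3, 0)) = Mul(36, -3) = -108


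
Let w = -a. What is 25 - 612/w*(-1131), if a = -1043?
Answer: 718247/1043 ≈ 688.64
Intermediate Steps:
w = 1043 (w = -1*(-1043) = 1043)
25 - 612/w*(-1131) = 25 - 612/1043*(-1131) = 25 + 692172/1043 = 718247/1043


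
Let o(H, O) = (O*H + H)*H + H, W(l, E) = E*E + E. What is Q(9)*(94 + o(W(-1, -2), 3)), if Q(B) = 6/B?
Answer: 224/3 ≈ 74.667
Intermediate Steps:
W(l, E) = E + E² (W(l, E) = E² + E = E + E²)
o(H, O) = H + H*(H + H*O) (o(H, O) = (H*O + H)*H + H = (H + H*O)*H + H = H*(H + H*O) + H = H + H*(H + H*O))
Q(9)*(94 + o(W(-1, -2), 3)) = (6/9)*(94 + (-2*(1 - 2))*(1 - 2*(1 - 2) - 2*(1 - 2)*3)) = (6*(⅑))*(94 + (-2*(-1))*(1 - 2*(-1) - 2*(-1)*3)) = 2*(94 + 2*(1 + 2 + 2*3))/3 = 2*(94 + 2*(1 + 2 + 6))/3 = 2*(94 + 2*9)/3 = 2*(94 + 18)/3 = (⅔)*112 = 224/3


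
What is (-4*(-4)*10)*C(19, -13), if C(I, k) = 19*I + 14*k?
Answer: 28640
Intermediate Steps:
C(I, k) = 14*k + 19*I
(-4*(-4)*10)*C(19, -13) = (-4*(-4)*10)*(14*(-13) + 19*19) = (16*10)*(-182 + 361) = 160*179 = 28640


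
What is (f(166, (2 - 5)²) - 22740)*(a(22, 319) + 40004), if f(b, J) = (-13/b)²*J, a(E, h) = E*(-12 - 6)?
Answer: -6204810241938/6889 ≈ -9.0068e+8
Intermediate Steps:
a(E, h) = -18*E (a(E, h) = E*(-18) = -18*E)
f(b, J) = 169*J/b² (f(b, J) = (169/b²)*J = 169*J/b²)
(f(166, (2 - 5)²) - 22740)*(a(22, 319) + 40004) = (169*(2 - 5)²/166² - 22740)*(-18*22 + 40004) = (169*(-3)²*(1/27556) - 22740)*(-396 + 40004) = (169*9*(1/27556) - 22740)*39608 = (1521/27556 - 22740)*39608 = -626621919/27556*39608 = -6204810241938/6889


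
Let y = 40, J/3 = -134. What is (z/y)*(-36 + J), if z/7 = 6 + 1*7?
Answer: -19929/20 ≈ -996.45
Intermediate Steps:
J = -402 (J = 3*(-134) = -402)
z = 91 (z = 7*(6 + 1*7) = 7*(6 + 7) = 7*13 = 91)
(z/y)*(-36 + J) = (91/40)*(-36 - 402) = (91*(1/40))*(-438) = (91/40)*(-438) = -19929/20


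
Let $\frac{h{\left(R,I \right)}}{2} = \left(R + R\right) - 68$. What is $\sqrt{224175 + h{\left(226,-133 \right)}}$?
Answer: $\sqrt{224943} \approx 474.28$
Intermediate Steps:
$h{\left(R,I \right)} = -136 + 4 R$ ($h{\left(R,I \right)} = 2 \left(\left(R + R\right) - 68\right) = 2 \left(2 R - 68\right) = 2 \left(-68 + 2 R\right) = -136 + 4 R$)
$\sqrt{224175 + h{\left(226,-133 \right)}} = \sqrt{224175 + \left(-136 + 4 \cdot 226\right)} = \sqrt{224175 + \left(-136 + 904\right)} = \sqrt{224175 + 768} = \sqrt{224943}$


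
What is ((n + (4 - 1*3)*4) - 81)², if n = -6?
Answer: 6889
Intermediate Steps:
((n + (4 - 1*3)*4) - 81)² = ((-6 + (4 - 1*3)*4) - 81)² = ((-6 + (4 - 3)*4) - 81)² = ((-6 + 1*4) - 81)² = ((-6 + 4) - 81)² = (-2 - 81)² = (-83)² = 6889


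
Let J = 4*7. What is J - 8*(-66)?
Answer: 556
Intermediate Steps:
J = 28
J - 8*(-66) = 28 - 8*(-66) = 28 + 528 = 556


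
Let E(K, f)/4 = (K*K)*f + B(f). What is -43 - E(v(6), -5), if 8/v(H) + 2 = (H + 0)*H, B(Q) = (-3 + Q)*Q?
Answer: -58347/289 ≈ -201.89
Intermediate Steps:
B(Q) = Q*(-3 + Q)
v(H) = 8/(-2 + H**2) (v(H) = 8/(-2 + (H + 0)*H) = 8/(-2 + H*H) = 8/(-2 + H**2))
E(K, f) = 4*f*K**2 + 4*f*(-3 + f) (E(K, f) = 4*((K*K)*f + f*(-3 + f)) = 4*(K**2*f + f*(-3 + f)) = 4*(f*K**2 + f*(-3 + f)) = 4*f*K**2 + 4*f*(-3 + f))
-43 - E(v(6), -5) = -43 - 4*(-5)*(-3 - 5 + (8/(-2 + 6**2))**2) = -43 - 4*(-5)*(-3 - 5 + (8/(-2 + 36))**2) = -43 - 4*(-5)*(-3 - 5 + (8/34)**2) = -43 - 4*(-5)*(-3 - 5 + (8*(1/34))**2) = -43 - 4*(-5)*(-3 - 5 + (4/17)**2) = -43 - 4*(-5)*(-3 - 5 + 16/289) = -43 - 4*(-5)*(-2296)/289 = -43 - 1*45920/289 = -43 - 45920/289 = -58347/289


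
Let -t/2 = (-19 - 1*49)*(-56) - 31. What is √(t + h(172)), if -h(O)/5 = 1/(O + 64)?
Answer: I*√105182191/118 ≈ 86.914*I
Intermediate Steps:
h(O) = -5/(64 + O) (h(O) = -5/(O + 64) = -5/(64 + O))
t = -7554 (t = -2*((-19 - 1*49)*(-56) - 31) = -2*((-19 - 49)*(-56) - 31) = -2*(-68*(-56) - 31) = -2*(3808 - 31) = -2*3777 = -7554)
√(t + h(172)) = √(-7554 - 5/(64 + 172)) = √(-7554 - 5/236) = √(-1782749/236) = I*√105182191/118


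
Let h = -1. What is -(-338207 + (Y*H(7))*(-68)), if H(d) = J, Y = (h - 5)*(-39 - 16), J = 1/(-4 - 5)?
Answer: 1007141/3 ≈ 3.3571e+5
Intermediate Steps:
J = -⅑ (J = 1/(-9) = -⅑ ≈ -0.11111)
Y = 330 (Y = (-1 - 5)*(-39 - 16) = -6*(-55) = 330)
H(d) = -⅑
-(-338207 + (Y*H(7))*(-68)) = -(-338207 + (330*(-⅑))*(-68)) = -(-338207 - 110/3*(-68)) = -(-338207 + 7480/3) = -1*(-1007141/3) = 1007141/3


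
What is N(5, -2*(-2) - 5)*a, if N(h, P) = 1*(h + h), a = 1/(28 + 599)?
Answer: 10/627 ≈ 0.015949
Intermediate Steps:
a = 1/627 ≈ 0.0015949
N(h, P) = 2*h (N(h, P) = 1*(2*h) = 2*h)
N(5, -2*(-2) - 5)*a = (2*5)*(1/627) = 10*(1/627) = 10/627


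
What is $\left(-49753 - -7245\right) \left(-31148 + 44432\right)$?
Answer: $-564676272$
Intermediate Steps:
$\left(-49753 - -7245\right) \left(-31148 + 44432\right) = \left(-49753 + 7245\right) 13284 = \left(-42508\right) 13284 = -564676272$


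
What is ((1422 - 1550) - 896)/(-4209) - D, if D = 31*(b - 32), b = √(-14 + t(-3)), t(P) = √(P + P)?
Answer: 4176352/4209 - 31*√(-14 + I*√6) ≈ 982.13 - 116.43*I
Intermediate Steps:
t(P) = √2*√P (t(P) = √(2*P) = √2*√P)
b = √(-14 + I*√6) (b = √(-14 + √2*√(-3)) = √(-14 + √2*(I*√3)) = √(-14 + I*√6) ≈ 0.32609 + 3.7558*I)
D = -992 + 31*√(-14 + I*√6) (D = 31*(√(-14 + I*√6) - 32) = 31*(-32 + √(-14 + I*√6)) = -992 + 31*√(-14 + I*√6) ≈ -981.89 + 116.43*I)
((1422 - 1550) - 896)/(-4209) - D = ((1422 - 1550) - 896)/(-4209) - (-992 + 31*√(-14 + I*√6)) = (-128 - 896)*(-1/4209) + (992 - 31*√(-14 + I*√6)) = -1024*(-1/4209) + (992 - 31*√(-14 + I*√6)) = 1024/4209 + (992 - 31*√(-14 + I*√6)) = 4176352/4209 - 31*√(-14 + I*√6)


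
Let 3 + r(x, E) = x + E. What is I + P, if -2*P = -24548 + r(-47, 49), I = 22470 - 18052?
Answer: 33385/2 ≈ 16693.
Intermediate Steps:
I = 4418
r(x, E) = -3 + E + x (r(x, E) = -3 + (x + E) = -3 + (E + x) = -3 + E + x)
P = 24549/2 (P = -(-24548 + (-3 + 49 - 47))/2 = -(-24548 - 1)/2 = -½*(-24549) = 24549/2 ≈ 12275.)
I + P = 4418 + 24549/2 = 33385/2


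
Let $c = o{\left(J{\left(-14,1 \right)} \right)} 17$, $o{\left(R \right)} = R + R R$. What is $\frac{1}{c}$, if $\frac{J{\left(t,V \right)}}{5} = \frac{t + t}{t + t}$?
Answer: $\frac{1}{510} \approx 0.0019608$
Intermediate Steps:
$J{\left(t,V \right)} = 5$ ($J{\left(t,V \right)} = 5 \frac{t + t}{t + t} = 5 \frac{2 t}{2 t} = 5 \cdot 2 t \frac{1}{2 t} = 5 \cdot 1 = 5$)
$o{\left(R \right)} = R + R^{2}$
$c = 510$ ($c = 5 \left(1 + 5\right) 17 = 5 \cdot 6 \cdot 17 = 30 \cdot 17 = 510$)
$\frac{1}{c} = \frac{1}{510}$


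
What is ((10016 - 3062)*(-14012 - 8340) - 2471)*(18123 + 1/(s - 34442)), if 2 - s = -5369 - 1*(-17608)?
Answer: -131495113023828964/46679 ≈ -2.8170e+12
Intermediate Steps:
s = -12237 (s = 2 - (-5369 - 1*(-17608)) = 2 - (-5369 + 17608) = 2 - 1*12239 = 2 - 12239 = -12237)
((10016 - 3062)*(-14012 - 8340) - 2471)*(18123 + 1/(s - 34442)) = ((10016 - 3062)*(-14012 - 8340) - 2471)*(18123 + 1/(-12237 - 34442)) = (6954*(-22352) - 2471)*(18123 + 1/(-46679)) = (-155435808 - 2471)*(18123 - 1/46679) = -155438279*845963516/46679 = -131495113023828964/46679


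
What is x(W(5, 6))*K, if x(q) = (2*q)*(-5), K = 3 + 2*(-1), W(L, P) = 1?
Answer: -10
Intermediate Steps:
K = 1 (K = 3 - 2 = 1)
x(q) = -10*q
x(W(5, 6))*K = -10*1*1 = -10*1 = -10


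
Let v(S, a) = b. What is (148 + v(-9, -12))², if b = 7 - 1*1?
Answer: 23716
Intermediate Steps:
b = 6 (b = 7 - 1 = 6)
v(S, a) = 6
(148 + v(-9, -12))² = (148 + 6)² = 154² = 23716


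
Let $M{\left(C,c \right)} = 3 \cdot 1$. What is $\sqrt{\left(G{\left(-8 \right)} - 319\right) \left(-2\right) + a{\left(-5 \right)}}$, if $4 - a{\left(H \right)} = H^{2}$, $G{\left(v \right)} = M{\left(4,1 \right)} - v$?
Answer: $\sqrt{595} \approx 24.393$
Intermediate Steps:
$M{\left(C,c \right)} = 3$
$G{\left(v \right)} = 3 - v$
$a{\left(H \right)} = 4 - H^{2}$
$\sqrt{\left(G{\left(-8 \right)} - 319\right) \left(-2\right) + a{\left(-5 \right)}} = \sqrt{\left(\left(3 - -8\right) - 319\right) \left(-2\right) + \left(4 - \left(-5\right)^{2}\right)} = \sqrt{\left(\left(3 + 8\right) - 319\right) \left(-2\right) + \left(4 - 25\right)} = \sqrt{\left(11 - 319\right) \left(-2\right) + \left(4 - 25\right)} = \sqrt{\left(-308\right) \left(-2\right) - 21} = \sqrt{616 - 21} = \sqrt{595}$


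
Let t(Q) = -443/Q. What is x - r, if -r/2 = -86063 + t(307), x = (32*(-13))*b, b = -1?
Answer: -52715856/307 ≈ -1.7171e+5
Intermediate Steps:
x = 416 (x = (32*(-13))*(-1) = -416*(-1) = 416)
r = 52843568/307 (r = -2*(-86063 - 443/307) = -2*(-26421784/307) = 52843568/307 ≈ 1.7213e+5)
x - r = 416 - 1*52843568/307 = 416 - 52843568/307 = -52715856/307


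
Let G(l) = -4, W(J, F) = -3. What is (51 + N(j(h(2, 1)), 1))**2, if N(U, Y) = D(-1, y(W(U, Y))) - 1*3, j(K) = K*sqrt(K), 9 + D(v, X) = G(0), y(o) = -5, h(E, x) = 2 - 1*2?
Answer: 1225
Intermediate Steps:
h(E, x) = 0 (h(E, x) = 2 - 2 = 0)
D(v, X) = -13 (D(v, X) = -9 - 4 = -13)
j(K) = K**(3/2)
N(U, Y) = -16 (N(U, Y) = -13 - 1*3 = -13 - 3 = -16)
(51 + N(j(h(2, 1)), 1))**2 = (51 - 16)**2 = 35**2 = 1225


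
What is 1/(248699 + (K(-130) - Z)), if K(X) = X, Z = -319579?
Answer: 1/568148 ≈ 1.7601e-6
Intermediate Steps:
1/(248699 + (K(-130) - Z)) = 1/(248699 + (-130 - 1*(-319579))) = 1/(248699 + (-130 + 319579)) = 1/(248699 + 319449) = 1/568148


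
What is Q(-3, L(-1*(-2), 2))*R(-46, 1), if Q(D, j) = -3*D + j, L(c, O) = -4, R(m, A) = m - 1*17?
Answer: -315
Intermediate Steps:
R(m, A) = -17 + m (R(m, A) = m - 17 = -17 + m)
Q(D, j) = j - 3*D
Q(-3, L(-1*(-2), 2))*R(-46, 1) = (-4 - 3*(-3))*(-17 - 46) = (-4 + 9)*(-63) = 5*(-63) = -315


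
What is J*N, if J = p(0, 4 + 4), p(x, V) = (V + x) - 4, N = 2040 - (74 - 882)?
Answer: 11392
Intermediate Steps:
N = 2848 (N = 2040 - 1*(-808) = 2040 + 808 = 2848)
p(x, V) = -4 + V + x
J = 4 (J = -4 + (4 + 4) + 0 = -4 + 8 + 0 = 4)
J*N = 4*2848 = 11392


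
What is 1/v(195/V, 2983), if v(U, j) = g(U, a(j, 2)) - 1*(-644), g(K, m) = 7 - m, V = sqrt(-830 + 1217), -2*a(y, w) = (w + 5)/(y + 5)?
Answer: 5976/3890383 ≈ 0.0015361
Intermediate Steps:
a(y, w) = -(5 + w)/(2*(5 + y)) (a(y, w) = -(w + 5)/(2*(y + 5)) = -(5 + w)/(2*(5 + y)))
V = 3*sqrt(43) (V = sqrt(387) = 3*sqrt(43) ≈ 19.672)
v(U, j) = 651 + 7/(2*(5 + j)) (v(U, j) = (7 - (-5 - 1*2)/(2*(5 + j))) - 1*(-644) = (7 - (-5 - 2)/(2*(5 + j))) + 644 = (7 - (-7)/(2*(5 + j))) + 644 = (7 + 7/(2*(5 + j))) + 644 = 651 + 7/(2*(5 + j)))
1/v(195/V, 2983) = 1/(7*(931 + 186*2983)/(2*(5 + 2983))) = 1/((7/2)*(931 + 554838)/2988) = 1/((7/2)*(1/2988)*555769) = 1/(3890383/5976) = 5976/3890383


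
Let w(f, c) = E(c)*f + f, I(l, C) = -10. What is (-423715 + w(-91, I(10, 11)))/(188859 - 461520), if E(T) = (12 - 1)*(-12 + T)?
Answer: 133928/90887 ≈ 1.4736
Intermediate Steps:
E(T) = -132 + 11*T (E(T) = 11*(-12 + T) = -132 + 11*T)
w(f, c) = f + f*(-132 + 11*c) (w(f, c) = (-132 + 11*c)*f + f = f*(-132 + 11*c) + f = f + f*(-132 + 11*c))
(-423715 + w(-91, I(10, 11)))/(188859 - 461520) = (-423715 - 91*(-131 + 11*(-10)))/(188859 - 461520) = (-423715 - 91*(-131 - 110))/(-272661) = (-423715 - 91*(-241))*(-1/272661) = (-423715 + 21931)*(-1/272661) = -401784*(-1/272661) = 133928/90887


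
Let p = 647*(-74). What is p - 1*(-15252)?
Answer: -32626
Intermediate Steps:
p = -47878
p - 1*(-15252) = -47878 - 1*(-15252) = -47878 + 15252 = -32626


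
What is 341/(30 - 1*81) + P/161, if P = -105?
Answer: -8608/1173 ≈ -7.3384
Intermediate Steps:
341/(30 - 1*81) + P/161 = 341/(30 - 1*81) - 105/161 = 341/(30 - 81) - 105*1/161 = 341/(-51) - 15/23 = 341*(-1/51) - 15/23 = -341/51 - 15/23 = -8608/1173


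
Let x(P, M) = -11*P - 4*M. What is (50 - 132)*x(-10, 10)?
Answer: -5740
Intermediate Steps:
(50 - 132)*x(-10, 10) = (50 - 132)*(-11*(-10) - 4*10) = -82*(110 - 40) = -82*70 = -5740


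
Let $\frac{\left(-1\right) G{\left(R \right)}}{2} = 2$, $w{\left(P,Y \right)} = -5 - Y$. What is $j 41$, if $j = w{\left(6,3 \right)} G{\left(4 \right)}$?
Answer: $1312$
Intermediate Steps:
$G{\left(R \right)} = -4$ ($G{\left(R \right)} = \left(-2\right) 2 = -4$)
$j = 32$ ($j = \left(-5 - 3\right) \left(-4\right) = \left(-8\right) \left(-4\right) = 32$)
$j 41 = 32 \cdot 41 = 1312$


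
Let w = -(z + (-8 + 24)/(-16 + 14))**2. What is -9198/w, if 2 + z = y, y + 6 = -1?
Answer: 9198/289 ≈ 31.827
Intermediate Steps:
y = -7 (y = -6 - 1 = -7)
z = -9 (z = -2 - 7 = -9)
w = -289 (w = -(-9 + (-8 + 24)/(-16 + 14))**2 = -(-9 + 16/(-2))**2 = -(-9 + 16*(-1/2))**2 = -(-9 - 8)**2 = -1*(-17)**2 = -1*289 = -289)
-9198/w = -9198/(-289) = -9198*(-1/289) = 9198/289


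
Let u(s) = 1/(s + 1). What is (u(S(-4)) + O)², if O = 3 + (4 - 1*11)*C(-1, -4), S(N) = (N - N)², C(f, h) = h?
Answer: 1024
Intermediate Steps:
S(N) = 0 (S(N) = 0² = 0)
u(s) = 1/(1 + s)
O = 31 (O = 3 + (4 - 1*11)*(-4) = 3 + (4 - 11)*(-4) = 3 - 7*(-4) = 3 + 28 = 31)
(u(S(-4)) + O)² = (1/(1 + 0) + 31)² = (1/1 + 31)² = (1 + 31)² = 32² = 1024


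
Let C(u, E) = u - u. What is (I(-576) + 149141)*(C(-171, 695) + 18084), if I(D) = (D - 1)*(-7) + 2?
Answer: 2770143288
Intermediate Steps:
I(D) = 9 - 7*D (I(D) = (-1 + D)*(-7) + 2 = (7 - 7*D) + 2 = 9 - 7*D)
C(u, E) = 0
(I(-576) + 149141)*(C(-171, 695) + 18084) = ((9 - 7*(-576)) + 149141)*(0 + 18084) = ((9 + 4032) + 149141)*18084 = (4041 + 149141)*18084 = 153182*18084 = 2770143288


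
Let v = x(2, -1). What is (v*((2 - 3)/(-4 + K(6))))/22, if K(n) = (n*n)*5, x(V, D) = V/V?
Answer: -1/3872 ≈ -0.00025826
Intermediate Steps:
x(V, D) = 1
v = 1
K(n) = 5*n² (K(n) = n²*5 = 5*n²)
(v*((2 - 3)/(-4 + K(6))))/22 = (1*((2 - 3)/(-4 + 5*6²)))/22 = (1*(-1/(-4 + 5*36)))*(1/22) = (1*(-1/(-4 + 180)))*(1/22) = (1*(-1/176))*(1/22) = -1/176*1/22 = -1/3872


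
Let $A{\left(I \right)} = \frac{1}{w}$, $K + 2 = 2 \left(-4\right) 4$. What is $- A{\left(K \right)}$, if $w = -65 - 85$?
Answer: $\frac{1}{150} \approx 0.0066667$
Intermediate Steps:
$w = -150$
$K = -34$ ($K = -2 + 2 \left(-4\right) 4 = -2 - 32 = -34$)
$A{\left(I \right)} = - \frac{1}{150}$ ($A{\left(I \right)} = \frac{1}{-150} = - \frac{1}{150}$)
$- A{\left(K \right)} = \left(-1\right) \left(- \frac{1}{150}\right) = \frac{1}{150}$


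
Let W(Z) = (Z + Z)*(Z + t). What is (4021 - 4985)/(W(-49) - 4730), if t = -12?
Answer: -241/312 ≈ -0.77244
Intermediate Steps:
W(Z) = 2*Z*(-12 + Z) (W(Z) = (Z + Z)*(Z - 12) = (2*Z)*(-12 + Z) = 2*Z*(-12 + Z))
(4021 - 4985)/(W(-49) - 4730) = (4021 - 4985)/(2*(-49)*(-12 - 49) - 4730) = -964/(2*(-49)*(-61) - 4730) = -964/(5978 - 4730) = -964/1248 = -964*1/1248 = -241/312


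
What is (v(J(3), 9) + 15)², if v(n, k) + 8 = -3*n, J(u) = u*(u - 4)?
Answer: 256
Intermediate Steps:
J(u) = u*(-4 + u)
v(n, k) = -8 - 3*n
(v(J(3), 9) + 15)² = ((-8 - 9*(-4 + 3)) + 15)² = ((-8 - 9*(-1)) + 15)² = ((-8 - 3*(-3)) + 15)² = ((-8 + 9) + 15)² = (1 + 15)² = 16² = 256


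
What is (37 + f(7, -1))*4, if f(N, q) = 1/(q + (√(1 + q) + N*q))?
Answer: 295/2 ≈ 147.50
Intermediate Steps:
f(N, q) = 1/(q + √(1 + q) + N*q)
(37 + f(7, -1))*4 = (37 + 1/(-1 + √(1 - 1) + 7*(-1)))*4 = (37 + 1/(-1 + √0 - 7))*4 = (37 + 1/(-1 + 0 - 7))*4 = (37 + 1/(-8))*4 = (37 - ⅛)*4 = (295/8)*4 = 295/2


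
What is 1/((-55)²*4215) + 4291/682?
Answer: 4973805437/790523250 ≈ 6.2918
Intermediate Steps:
1/((-55)²*4215) + 4291/682 = (1/4215)/3025 + 4291*(1/682) = (1/3025)*(1/4215) + 4291/682 = 1/12750375 + 4291/682 = 4973805437/790523250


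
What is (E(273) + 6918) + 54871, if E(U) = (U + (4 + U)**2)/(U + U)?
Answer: 16906898/273 ≈ 61930.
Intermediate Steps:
E(U) = (U + (4 + U)**2)/(2*U) (E(U) = (U + (4 + U)**2)/((2*U)) = (U + (4 + U)**2)*(1/(2*U)) = (U + (4 + U)**2)/(2*U))
(E(273) + 6918) + 54871 = ((1/2)*(273 + (4 + 273)**2)/273 + 6918) + 54871 = ((1/2)*(1/273)*(273 + 277**2) + 6918) + 54871 = ((1/2)*(1/273)*(273 + 76729) + 6918) + 54871 = ((1/2)*(1/273)*77002 + 6918) + 54871 = (38501/273 + 6918) + 54871 = 1927115/273 + 54871 = 16906898/273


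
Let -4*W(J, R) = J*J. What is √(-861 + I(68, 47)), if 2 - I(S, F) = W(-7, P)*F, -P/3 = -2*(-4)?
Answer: I*√1133/2 ≈ 16.83*I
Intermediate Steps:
P = -24 (P = -(-6)*(-4) = -3*8 = -24)
W(J, R) = -J²/4 (W(J, R) = -J*J/4 = -J²/4)
I(S, F) = 2 + 49*F/4 (I(S, F) = 2 - (-¼*(-7)²)*F = 2 - (-¼*49)*F = 2 - (-49)*F/4 = 2 + 49*F/4)
√(-861 + I(68, 47)) = √(-861 + (2 + (49/4)*47)) = √(-861 + (2 + 2303/4)) = √(-861 + 2311/4) = √(-1133/4) = I*√1133/2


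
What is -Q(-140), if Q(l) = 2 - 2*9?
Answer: 16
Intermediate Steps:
Q(l) = -16 (Q(l) = 2 - 18 = -16)
-Q(-140) = -1*(-16) = 16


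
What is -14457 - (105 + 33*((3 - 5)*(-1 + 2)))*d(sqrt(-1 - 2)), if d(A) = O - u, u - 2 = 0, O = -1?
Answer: -14340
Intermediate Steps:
u = 2 (u = 2 + 0 = 2)
d(A) = -3 (d(A) = -1 - 1*2 = -1 - 2 = -3)
-14457 - (105 + 33*((3 - 5)*(-1 + 2)))*d(sqrt(-1 - 2)) = -14457 - (105 + 33*((3 - 5)*(-1 + 2)))*(-3) = -14457 - (105 + 33*(-2*1))*(-3) = -14457 - (105 + 33*(-2))*(-3) = -14457 - (105 - 66)*(-3) = -14457 - 39*(-3) = -14457 - 1*(-117) = -14457 + 117 = -14340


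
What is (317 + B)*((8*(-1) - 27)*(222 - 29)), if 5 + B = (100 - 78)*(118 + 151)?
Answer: -42083650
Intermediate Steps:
B = 5913 (B = -5 + (100 - 78)*(118 + 151) = -5 + 22*269 = -5 + 5918 = 5913)
(317 + B)*((8*(-1) - 27)*(222 - 29)) = (317 + 5913)*((8*(-1) - 27)*(222 - 29)) = 6230*((-8 - 27)*193) = 6230*(-35*193) = 6230*(-6755) = -42083650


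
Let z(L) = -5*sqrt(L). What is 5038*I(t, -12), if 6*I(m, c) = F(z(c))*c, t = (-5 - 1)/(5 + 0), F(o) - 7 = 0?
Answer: -70532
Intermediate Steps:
F(o) = 7 (F(o) = 7 + 0 = 7)
t = -6/5 ≈ -1.2000
I(m, c) = 7*c/6 (I(m, c) = (7*c)/6 = 7*c/6)
5038*I(t, -12) = 5038*((7/6)*(-12)) = 5038*(-14) = -70532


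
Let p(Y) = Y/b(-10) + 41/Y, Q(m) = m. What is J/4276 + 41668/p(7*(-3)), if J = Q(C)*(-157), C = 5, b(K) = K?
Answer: 37416172945/132556 ≈ 2.8227e+5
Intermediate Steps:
p(Y) = 41/Y - Y/10 (p(Y) = Y/(-10) + 41/Y = Y*(-⅒) + 41/Y = -Y/10 + 41/Y = 41/Y - Y/10)
J = -785 (J = 5*(-157) = -785)
J/4276 + 41668/p(7*(-3)) = -785/4276 + 41668/(41/((7*(-3))) - 7*(-3)/10) = -785*1/4276 + 41668/(41/(-21) - ⅒*(-21)) = -785/4276 + 41668/(41*(-1/21) + 21/10) = -785/4276 + 41668/(-41/21 + 21/10) = -785/4276 + 41668/(31/210) = -785/4276 + 41668*(210/31) = -785/4276 + 8750280/31 = 37416172945/132556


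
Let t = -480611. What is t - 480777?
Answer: -961388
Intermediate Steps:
t - 480777 = -480611 - 480777 = -961388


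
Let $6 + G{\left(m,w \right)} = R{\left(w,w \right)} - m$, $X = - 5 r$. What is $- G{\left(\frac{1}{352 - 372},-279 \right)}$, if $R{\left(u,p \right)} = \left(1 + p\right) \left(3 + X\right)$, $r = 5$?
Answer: $- \frac{122201}{20} \approx -6110.0$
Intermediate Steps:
$X = -25$ ($X = \left(-5\right) 5 = -25$)
$R{\left(u,p \right)} = -22 - 22 p$ ($R{\left(u,p \right)} = \left(1 + p\right) \left(3 - 25\right) = \left(1 + p\right) \left(-22\right) = -22 - 22 p$)
$G{\left(m,w \right)} = -28 - m - 22 w$ ($G{\left(m,w \right)} = -6 - \left(22 + m + 22 w\right) = -28 - m - 22 w$)
$- G{\left(\frac{1}{352 - 372},-279 \right)} = - (-28 - \frac{1}{352 - 372} - -6138) = - (-28 - \frac{1}{-20} + 6138) = - (-28 - - \frac{1}{20} + 6138) = - (-28 + \frac{1}{20} + 6138) = \left(-1\right) \frac{122201}{20} = - \frac{122201}{20}$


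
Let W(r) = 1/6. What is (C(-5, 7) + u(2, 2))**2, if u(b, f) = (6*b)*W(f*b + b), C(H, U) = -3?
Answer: 1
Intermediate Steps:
W(r) = 1/6
u(b, f) = b (u(b, f) = (6*b)*(1/6) = b)
(C(-5, 7) + u(2, 2))**2 = (-3 + 2)**2 = (-1)**2 = 1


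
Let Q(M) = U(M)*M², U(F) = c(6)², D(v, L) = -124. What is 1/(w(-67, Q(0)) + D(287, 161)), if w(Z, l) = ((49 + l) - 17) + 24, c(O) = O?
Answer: -1/68 ≈ -0.014706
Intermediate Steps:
U(F) = 36 (U(F) = 6² = 36)
Q(M) = 36*M²
w(Z, l) = 56 + l (w(Z, l) = (32 + l) + 24 = 56 + l)
1/(w(-67, Q(0)) + D(287, 161)) = 1/((56 + 36*0²) - 124) = 1/((56 + 36*0) - 124) = 1/((56 + 0) - 124) = 1/(56 - 124) = 1/(-68) = -1/68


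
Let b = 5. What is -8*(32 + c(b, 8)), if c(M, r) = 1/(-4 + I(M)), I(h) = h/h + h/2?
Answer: -240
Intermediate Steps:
I(h) = 1 + h/2 (I(h) = 1 + h*(1/2) = 1 + h/2)
c(M, r) = 1/(-3 + M/2) (c(M, r) = 1/(-4 + (1 + M/2)) = 1/(-3 + M/2))
-8*(32 + c(b, 8)) = -8*(32 + 2/(-6 + 5)) = -8*(32 + 2/(-1)) = -8*(32 + 2*(-1)) = -8*(32 - 2) = -8*30 = -240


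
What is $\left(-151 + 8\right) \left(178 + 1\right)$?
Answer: $-25597$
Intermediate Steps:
$\left(-151 + 8\right) \left(178 + 1\right) = \left(-143\right) 179 = -25597$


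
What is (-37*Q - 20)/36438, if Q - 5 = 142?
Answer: -5459/36438 ≈ -0.14982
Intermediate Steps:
Q = 147 (Q = 5 + 142 = 147)
(-37*Q - 20)/36438 = (-37*147 - 20)/36438 = (-5439 - 20)*(1/36438) = -5459*1/36438 = -5459/36438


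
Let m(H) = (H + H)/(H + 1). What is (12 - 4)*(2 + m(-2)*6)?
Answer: 208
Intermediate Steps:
m(H) = 2*H/(1 + H) (m(H) = (2*H)/(1 + H) = 2*H/(1 + H))
(12 - 4)*(2 + m(-2)*6) = (12 - 4)*(2 + (2*(-2)/(1 - 2))*6) = 8*(2 + (2*(-2)/(-1))*6) = 8*(2 + (2*(-2)*(-1))*6) = 8*(2 + 4*6) = 8*(2 + 24) = 8*26 = 208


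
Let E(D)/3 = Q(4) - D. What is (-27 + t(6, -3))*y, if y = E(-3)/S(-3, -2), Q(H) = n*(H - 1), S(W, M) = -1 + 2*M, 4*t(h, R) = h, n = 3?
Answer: 918/5 ≈ 183.60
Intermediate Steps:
t(h, R) = h/4
Q(H) = -3 + 3*H (Q(H) = 3*(H - 1) = 3*(-1 + H) = -3 + 3*H)
E(D) = 27 - 3*D (E(D) = 3*((-3 + 3*4) - D) = 3*((-3 + 12) - D) = 3*(9 - D) = 27 - 3*D)
y = -36/5 (y = (27 - 3*(-3))/(-1 + 2*(-2)) = (27 + 9)/(-1 - 4) = 36/(-5) = 36*(-1/5) = -36/5 ≈ -7.2000)
(-27 + t(6, -3))*y = (-27 + (1/4)*6)*(-36/5) = (-27 + 3/2)*(-36/5) = -51/2*(-36/5) = 918/5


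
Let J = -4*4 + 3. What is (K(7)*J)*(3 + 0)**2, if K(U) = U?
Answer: -819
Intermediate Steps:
J = -13 (J = -16 + 3 = -13)
(K(7)*J)*(3 + 0)**2 = (7*(-13))*(3 + 0)**2 = -91*3**2 = -91*9 = -819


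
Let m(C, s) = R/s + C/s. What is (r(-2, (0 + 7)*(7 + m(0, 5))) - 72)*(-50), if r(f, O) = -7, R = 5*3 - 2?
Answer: 3950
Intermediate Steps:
R = 13 (R = 15 - 2 = 13)
m(C, s) = 13/s + C/s
(r(-2, (0 + 7)*(7 + m(0, 5))) - 72)*(-50) = (-7 - 72)*(-50) = -79*(-50) = 3950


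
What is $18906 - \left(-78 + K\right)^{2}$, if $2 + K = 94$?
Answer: $18710$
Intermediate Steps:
$K = 92$ ($K = -2 + 94 = 92$)
$18906 - \left(-78 + K\right)^{2} = 18906 - \left(-78 + 92\right)^{2} = 18906 - 14^{2} = 18906 - 196 = 18710$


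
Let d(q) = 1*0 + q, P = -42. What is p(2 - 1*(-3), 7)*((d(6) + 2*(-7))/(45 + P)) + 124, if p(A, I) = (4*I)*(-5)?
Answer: 1492/3 ≈ 497.33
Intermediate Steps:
p(A, I) = -20*I
d(q) = q (d(q) = 0 + q = q)
p(2 - 1*(-3), 7)*((d(6) + 2*(-7))/(45 + P)) + 124 = (-20*7)*((6 + 2*(-7))/(45 - 42)) + 124 = -140*(6 - 14)/3 + 124 = -(-1120)/3 + 124 = -140*(-8/3) + 124 = 1120/3 + 124 = 1492/3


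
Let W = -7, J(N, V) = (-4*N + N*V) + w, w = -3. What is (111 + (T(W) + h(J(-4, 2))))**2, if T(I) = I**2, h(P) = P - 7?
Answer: 24964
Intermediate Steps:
J(N, V) = -3 - 4*N + N*V (J(N, V) = (-4*N + N*V) - 3 = -3 - 4*N + N*V)
h(P) = -7 + P
(111 + (T(W) + h(J(-4, 2))))**2 = (111 + ((-7)**2 + (-7 + (-3 - 4*(-4) - 4*2))))**2 = (111 + (49 + (-7 + (-3 + 16 - 8))))**2 = (111 + (49 + (-7 + 5)))**2 = (111 + (49 - 2))**2 = (111 + 47)**2 = 158**2 = 24964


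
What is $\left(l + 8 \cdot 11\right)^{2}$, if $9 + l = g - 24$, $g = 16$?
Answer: $5041$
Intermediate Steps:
$l = -17$ ($l = -9 + \left(16 - 24\right) = -9 - 8 = -17$)
$\left(l + 8 \cdot 11\right)^{2} = \left(-17 + 8 \cdot 11\right)^{2} = \left(-17 + 88\right)^{2} = 71^{2} = 5041$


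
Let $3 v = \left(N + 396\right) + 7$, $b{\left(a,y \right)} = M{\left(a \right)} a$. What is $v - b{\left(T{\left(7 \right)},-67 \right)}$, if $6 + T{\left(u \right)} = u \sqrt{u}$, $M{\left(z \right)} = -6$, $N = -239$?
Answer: $\frac{56}{3} + 42 \sqrt{7} \approx 129.79$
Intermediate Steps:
$T{\left(u \right)} = -6 + u^{\frac{3}{2}}$ ($T{\left(u \right)} = -6 + u \sqrt{u} = -6 + u^{\frac{3}{2}}$)
$b{\left(a,y \right)} = - 6 a$
$v = \frac{164}{3}$ ($v = \frac{\left(-239 + 396\right) + 7}{3} = \frac{157 + 7}{3} = \frac{1}{3} \cdot 164 = \frac{164}{3} \approx 54.667$)
$v - b{\left(T{\left(7 \right)},-67 \right)} = \frac{164}{3} - - 6 \left(-6 + 7^{\frac{3}{2}}\right) = \frac{164}{3} - - 6 \left(-6 + 7 \sqrt{7}\right) = \frac{164}{3} - \left(36 - 42 \sqrt{7}\right) = \frac{56}{3} + 42 \sqrt{7}$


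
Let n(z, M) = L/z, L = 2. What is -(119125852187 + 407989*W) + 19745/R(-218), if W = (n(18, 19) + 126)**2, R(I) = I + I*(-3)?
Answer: -4436202184709647/35316 ≈ -1.2561e+11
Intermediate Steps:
R(I) = -2*I (R(I) = I - 3*I = -2*I)
n(z, M) = 2/z
W = 1288225/81 (W = (2/18 + 126)**2 = (2*(1/18) + 126)**2 = (1/9 + 126)**2 = (1135/9)**2 = 1288225/81 ≈ 15904.)
-(119125852187 + 407989*W) + 19745/R(-218) = -407989/(1/(291983 + 1288225/81)) + 19745/((-2*(-218))) = -407989/(1/(24938848/81)) + 19745/436 = -407989/81/24938848 + 19745*(1/436) = -407989*24938848/81 + 19745/436 = -10174775656672/81 + 19745/436 = -4436202184709647/35316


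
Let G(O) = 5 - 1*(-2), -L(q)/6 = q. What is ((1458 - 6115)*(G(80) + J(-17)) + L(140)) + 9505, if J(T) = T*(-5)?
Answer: -419779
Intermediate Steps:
J(T) = -5*T
L(q) = -6*q
G(O) = 7 (G(O) = 5 + 2 = 7)
((1458 - 6115)*(G(80) + J(-17)) + L(140)) + 9505 = ((1458 - 6115)*(7 - 5*(-17)) - 6*140) + 9505 = (-4657*(7 + 85) - 840) + 9505 = (-4657*92 - 840) + 9505 = (-428444 - 840) + 9505 = -429284 + 9505 = -419779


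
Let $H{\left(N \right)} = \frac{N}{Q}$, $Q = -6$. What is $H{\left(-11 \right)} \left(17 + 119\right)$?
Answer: $\frac{748}{3} \approx 249.33$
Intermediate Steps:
$H{\left(N \right)} = - \frac{N}{6}$ ($H{\left(N \right)} = \frac{N}{-6} = N \left(- \frac{1}{6}\right) = - \frac{N}{6}$)
$H{\left(-11 \right)} \left(17 + 119\right) = \left(- \frac{1}{6}\right) \left(-11\right) \left(17 + 119\right) = \frac{11}{6} \cdot 136 = \frac{748}{3}$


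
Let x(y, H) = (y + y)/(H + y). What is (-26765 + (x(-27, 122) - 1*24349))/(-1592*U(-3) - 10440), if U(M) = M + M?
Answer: 404657/7030 ≈ 57.561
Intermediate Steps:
U(M) = 2*M
x(y, H) = 2*y/(H + y) (x(y, H) = (2*y)/(H + y) = 2*y/(H + y))
(-26765 + (x(-27, 122) - 1*24349))/(-1592*U(-3) - 10440) = (-26765 + (2*(-27)/(122 - 27) - 1*24349))/(-3184*(-3) - 10440) = (-26765 + (2*(-27)/95 - 24349))/(-1592*(-6) - 10440) = (-26765 + (2*(-27)*(1/95) - 24349))/(9552 - 10440) = (-26765 + (-54/95 - 24349))/(-888) = (-26765 - 2313209/95)*(-1/888) = -4855884/95*(-1/888) = 404657/7030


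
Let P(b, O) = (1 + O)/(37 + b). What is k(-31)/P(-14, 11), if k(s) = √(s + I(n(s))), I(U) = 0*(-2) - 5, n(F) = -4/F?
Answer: 23*I/2 ≈ 11.5*I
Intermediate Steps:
I(U) = -5 (I(U) = 0 - 5 = -5)
P(b, O) = (1 + O)/(37 + b)
k(s) = √(-5 + s) (k(s) = √(s - 5) = √(-5 + s))
k(-31)/P(-14, 11) = √(-5 - 31)/(((1 + 11)/(37 - 14))) = √(-36)/((12/23)) = (6*I)/(((1/23)*12)) = (6*I)/(12/23) = (6*I)*(23/12) = 23*I/2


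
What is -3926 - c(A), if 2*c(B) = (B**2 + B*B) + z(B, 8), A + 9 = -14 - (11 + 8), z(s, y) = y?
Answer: -5694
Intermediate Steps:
A = -42 (A = -9 + (-14 - (11 + 8)) = -9 + (-14 - 1*19) = -9 + (-14 - 19) = -9 - 33 = -42)
c(B) = 4 + B**2 (c(B) = ((B**2 + B*B) + 8)/2 = ((B**2 + B**2) + 8)/2 = (2*B**2 + 8)/2 = (8 + 2*B**2)/2 = 4 + B**2)
-3926 - c(A) = -3926 - (4 + (-42)**2) = -3926 - (4 + 1764) = -3926 - 1*1768 = -3926 - 1768 = -5694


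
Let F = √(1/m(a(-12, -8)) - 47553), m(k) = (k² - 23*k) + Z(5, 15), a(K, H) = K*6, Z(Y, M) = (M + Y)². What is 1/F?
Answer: -2*I*√623153531390/344283719 ≈ -0.0045858*I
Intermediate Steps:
a(K, H) = 6*K
m(k) = 400 + k² - 23*k (m(k) = (k² - 23*k) + (15 + 5)² = (k² - 23*k) + 20² = (k² - 23*k) + 400 = 400 + k² - 23*k)
F = I*√623153531390/3620 (F = √(1/(400 + (6*(-12))² - 138*(-12)) - 47553) = √(1/(400 + (-72)² - 23*(-72)) - 47553) = √(1/(400 + 5184 + 1656) - 47553) = √(1/7240 - 47553) = √(-344283719/7240) = I*√623153531390/3620 ≈ 218.07*I)
1/F = 1/(I*√623153531390/3620) = -2*I*√623153531390/344283719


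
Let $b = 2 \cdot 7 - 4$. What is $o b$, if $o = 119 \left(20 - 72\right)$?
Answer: $-61880$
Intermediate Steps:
$o = -6188$ ($o = 119 \left(-52\right) = -6188$)
$b = 10$ ($b = 14 - 4 = 10$)
$o b = \left(-6188\right) 10 = -61880$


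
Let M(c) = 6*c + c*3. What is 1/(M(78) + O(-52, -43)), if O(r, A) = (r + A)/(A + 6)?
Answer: 37/26069 ≈ 0.0014193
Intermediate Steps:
O(r, A) = (A + r)/(6 + A)
M(c) = 9*c (M(c) = 6*c + 3*c = 9*c)
1/(M(78) + O(-52, -43)) = 1/(9*78 + (-43 - 52)/(6 - 43)) = 1/(702 - 95/(-37)) = 1/(702 - 1/37*(-95)) = 1/(702 + 95/37) = 1/(26069/37) = 37/26069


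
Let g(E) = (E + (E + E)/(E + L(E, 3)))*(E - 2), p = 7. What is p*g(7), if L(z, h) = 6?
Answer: 3675/13 ≈ 282.69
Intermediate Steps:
g(E) = (-2 + E)*(E + 2*E/(6 + E)) (g(E) = (E + (E + E)/(E + 6))*(E - 2) = (E + (2*E)/(6 + E))*(-2 + E) = (E + 2*E/(6 + E))*(-2 + E) = (-2 + E)*(E + 2*E/(6 + E)))
p*g(7) = 7*(7*(-16 + 7**2 + 6*7)/(6 + 7)) = 7*(7*(-16 + 49 + 42)/13) = 7*(7*(1/13)*75) = 7*(525/13) = 3675/13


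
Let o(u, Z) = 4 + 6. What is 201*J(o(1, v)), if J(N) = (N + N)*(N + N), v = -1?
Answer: 80400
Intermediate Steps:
o(u, Z) = 10
J(N) = 4*N**2 (J(N) = (2*N)*(2*N) = 4*N**2)
201*J(o(1, v)) = 201*(4*10**2) = 201*(4*100) = 201*400 = 80400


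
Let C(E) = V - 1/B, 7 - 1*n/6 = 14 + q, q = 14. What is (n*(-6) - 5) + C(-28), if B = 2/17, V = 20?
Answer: 1525/2 ≈ 762.50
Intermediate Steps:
n = -126 (n = 42 - 6*(14 + 14) = 42 - 6*28 = 42 - 168 = -126)
B = 2/17 (B = 2*(1/17) = 2/17 ≈ 0.11765)
C(E) = 23/2 (C(E) = 20 - 1/2/17 = 20 - 1*17/2 = 20 - 17/2 = 23/2)
(n*(-6) - 5) + C(-28) = (-126*(-6) - 5) + 23/2 = (756 - 5) + 23/2 = 751 + 23/2 = 1525/2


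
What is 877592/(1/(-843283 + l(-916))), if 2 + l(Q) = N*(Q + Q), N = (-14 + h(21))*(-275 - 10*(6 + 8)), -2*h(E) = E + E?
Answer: -24092607771320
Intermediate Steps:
h(E) = -E (h(E) = -(E + E)/2 = -E)
N = 14525 (N = (-14 - 1*21)*(-275 - 10*(6 + 8)) = (-14 - 21)*(-275 - 10*14) = -35*(-275 - 140) = -35*(-415) = 14525)
l(Q) = -2 + 29050*Q (l(Q) = -2 + 14525*(Q + Q) = -2 + 14525*(2*Q) = -2 + 29050*Q)
877592/(1/(-843283 + l(-916))) = 877592/(1/(-843283 + (-2 + 29050*(-916)))) = 877592/(1/(-843283 + (-2 - 26609800))) = 877592/(1/(-843283 - 26609802)) = 877592/(1/(-27453085)) = 877592/(-1/27453085) = 877592*(-27453085) = -24092607771320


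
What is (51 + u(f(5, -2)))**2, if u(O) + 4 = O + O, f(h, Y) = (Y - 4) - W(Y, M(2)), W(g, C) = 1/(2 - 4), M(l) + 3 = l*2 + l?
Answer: 1296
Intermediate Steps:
M(l) = -3 + 3*l (M(l) = -3 + (l*2 + l) = -3 + (2*l + l) = -3 + 3*l)
W(g, C) = -1/2 (W(g, C) = 1/(-2) = -1/2)
f(h, Y) = -7/2 + Y (f(h, Y) = (Y - 4) - 1*(-1/2) = (-4 + Y) + 1/2 = -7/2 + Y)
u(O) = -4 + 2*O (u(O) = -4 + (O + O) = -4 + 2*O)
(51 + u(f(5, -2)))**2 = (51 + (-4 + 2*(-7/2 - 2)))**2 = (51 + (-4 + 2*(-11/2)))**2 = (51 + (-4 - 11))**2 = (51 - 15)**2 = 36**2 = 1296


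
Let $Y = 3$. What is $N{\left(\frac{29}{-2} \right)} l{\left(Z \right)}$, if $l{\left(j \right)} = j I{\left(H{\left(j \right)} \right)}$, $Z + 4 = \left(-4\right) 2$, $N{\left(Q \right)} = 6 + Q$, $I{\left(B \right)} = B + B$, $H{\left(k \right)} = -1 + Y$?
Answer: $408$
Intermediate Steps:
$H{\left(k \right)} = 2$ ($H{\left(k \right)} = -1 + 3 = 2$)
$I{\left(B \right)} = 2 B$
$Z = -12$ ($Z = -4 - 8 = -12$)
$l{\left(j \right)} = 4 j$ ($l{\left(j \right)} = j 2 \cdot 2 = j 4 = 4 j$)
$N{\left(\frac{29}{-2} \right)} l{\left(Z \right)} = \left(6 + \frac{29}{-2}\right) 4 \left(-12\right) = \left(6 + 29 \left(- \frac{1}{2}\right)\right) \left(-48\right) = \left(6 - \frac{29}{2}\right) \left(-48\right) = \left(- \frac{17}{2}\right) \left(-48\right) = 408$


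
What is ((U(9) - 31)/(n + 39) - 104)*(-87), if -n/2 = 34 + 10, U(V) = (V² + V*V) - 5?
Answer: 64902/7 ≈ 9271.7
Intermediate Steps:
U(V) = -5 + 2*V² (U(V) = (V² + V²) - 5 = 2*V² - 5 = -5 + 2*V²)
n = -88 (n = -2*(34 + 10) = -2*44 = -88)
((U(9) - 31)/(n + 39) - 104)*(-87) = (((-5 + 2*9²) - 31)/(-88 + 39) - 104)*(-87) = (((-5 + 2*81) - 31)/(-49) - 104)*(-87) = (((-5 + 162) - 31)*(-1/49) - 104)*(-87) = ((157 - 31)*(-1/49) - 104)*(-87) = (126*(-1/49) - 104)*(-87) = (-18/7 - 104)*(-87) = -746/7*(-87) = 64902/7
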